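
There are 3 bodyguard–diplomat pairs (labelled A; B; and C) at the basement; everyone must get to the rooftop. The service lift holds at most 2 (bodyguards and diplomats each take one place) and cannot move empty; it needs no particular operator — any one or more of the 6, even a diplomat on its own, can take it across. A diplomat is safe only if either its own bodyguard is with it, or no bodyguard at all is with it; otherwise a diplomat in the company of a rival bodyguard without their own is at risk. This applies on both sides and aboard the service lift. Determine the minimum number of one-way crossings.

11

Counting alone: each trip to the rooftop takes at most 2 across and each return brings at least 1 back, so after t trips out (and t−1 returns) at most 2t − (t−1) of the 6 are across; that first reaches 6 at t = 5, so at least 9 crossings are needed.
The safety rule pushes this higher. Following every safe sequence of crossings, the most of the 6 that can be at the rooftop as the service lift arrives there on crossing 9 is 5 — never all 6.
So no plan with fewer than 11 crossings exists, and this one achieves 11:
1. bodyguard A and diplomat A cross → the rooftop.
2. bodyguard A crosses ← the basement.
3. diplomat B and diplomat C cross → the rooftop.
4. diplomat A crosses ← the basement.
5. bodyguard B and bodyguard C cross → the rooftop.
6. bodyguard B and diplomat B cross ← the basement.
7. bodyguard A and bodyguard B cross → the rooftop.
8. diplomat C crosses ← the basement.
9. diplomat A and diplomat B cross → the rooftop.
10. bodyguard C crosses ← the basement.
11. bodyguard C and diplomat C cross → the rooftop.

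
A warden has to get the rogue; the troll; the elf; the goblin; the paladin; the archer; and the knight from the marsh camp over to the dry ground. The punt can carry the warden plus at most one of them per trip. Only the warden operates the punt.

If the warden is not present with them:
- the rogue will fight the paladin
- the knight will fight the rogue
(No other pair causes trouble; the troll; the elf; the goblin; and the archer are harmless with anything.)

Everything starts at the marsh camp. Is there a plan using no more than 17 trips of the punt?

Yes

Yes — this plan uses 15 crossings (≤ 17):
1. Warden goes to the dry ground with the rogue.  [the marsh camp: the archer, the elf, the goblin, the knight, the paladin, the troll | the dry ground: the rogue]
2. Warden goes back to the marsh camp alone.  [the marsh camp: the archer, the elf, the goblin, the knight, the paladin, the troll | the dry ground: the rogue]
3. Warden goes to the dry ground with the troll.  [the marsh camp: the archer, the elf, the goblin, the knight, the paladin | the dry ground: the rogue, the troll]
4. Warden goes back to the marsh camp alone.  [the marsh camp: the archer, the elf, the goblin, the knight, the paladin | the dry ground: the rogue, the troll]
5. Warden goes to the dry ground with the elf.  [the marsh camp: the archer, the goblin, the knight, the paladin | the dry ground: the elf, the rogue, the troll]
6. Warden goes back to the marsh camp alone.  [the marsh camp: the archer, the goblin, the knight, the paladin | the dry ground: the elf, the rogue, the troll]
7. Warden goes to the dry ground with the goblin.  [the marsh camp: the archer, the knight, the paladin | the dry ground: the elf, the goblin, the rogue, the troll]
8. Warden goes back to the marsh camp alone.  [the marsh camp: the archer, the knight, the paladin | the dry ground: the elf, the goblin, the rogue, the troll]
9. Warden goes to the dry ground with the paladin.  [the marsh camp: the archer, the knight | the dry ground: the elf, the goblin, the paladin, the rogue, the troll]
10. Warden goes back to the marsh camp with the rogue.  [the marsh camp: the archer, the knight, the rogue | the dry ground: the elf, the goblin, the paladin, the troll]
11. Warden goes to the dry ground with the knight.  [the marsh camp: the archer, the rogue | the dry ground: the elf, the goblin, the knight, the paladin, the troll]
12. Warden goes back to the marsh camp alone.  [the marsh camp: the archer, the rogue | the dry ground: the elf, the goblin, the knight, the paladin, the troll]
13. Warden goes to the dry ground with the archer.  [the marsh camp: the rogue | the dry ground: the archer, the elf, the goblin, the knight, the paladin, the troll]
14. Warden goes back to the marsh camp alone.  [the marsh camp: the rogue | the dry ground: the archer, the elf, the goblin, the knight, the paladin, the troll]
15. Warden goes to the dry ground with the rogue.  [the marsh camp: — | the dry ground: the archer, the elf, the goblin, the knight, the paladin, the rogue, the troll]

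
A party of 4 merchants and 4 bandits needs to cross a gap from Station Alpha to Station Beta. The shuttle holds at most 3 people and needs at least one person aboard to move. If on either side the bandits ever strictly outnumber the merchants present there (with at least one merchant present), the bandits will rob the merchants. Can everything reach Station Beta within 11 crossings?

Yes

Yes — this plan uses 9 crossings (≤ 11):
1. 2 bandits → Station Beta.  (Station Alpha: 4M 2B; Station Beta: 0M 2B)
2. 1 bandit ← Station Alpha.  (Station Alpha: 4M 3B; Station Beta: 0M 1B)
3. 3 bandits → Station Beta.  (Station Alpha: 4M 0B; Station Beta: 0M 4B)
4. 1 bandit ← Station Alpha.  (Station Alpha: 4M 1B; Station Beta: 0M 3B)
5. 3 merchants → Station Beta.  (Station Alpha: 1M 1B; Station Beta: 3M 3B)
6. 1 merchant and 1 bandit ← Station Alpha.  (Station Alpha: 2M 2B; Station Beta: 2M 2B)
7. 2 merchants → Station Beta.  (Station Alpha: 0M 2B; Station Beta: 4M 2B)
8. 1 bandit ← Station Alpha.  (Station Alpha: 0M 3B; Station Beta: 4M 1B)
9. 3 bandits → Station Beta.  (Station Alpha: 0M 0B; Station Beta: 4M 4B)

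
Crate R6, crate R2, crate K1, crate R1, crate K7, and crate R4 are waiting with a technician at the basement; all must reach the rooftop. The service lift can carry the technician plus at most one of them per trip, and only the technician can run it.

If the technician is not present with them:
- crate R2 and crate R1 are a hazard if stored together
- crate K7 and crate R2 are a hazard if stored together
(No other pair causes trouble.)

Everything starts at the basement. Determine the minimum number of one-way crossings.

Counting alone: the technician can take at most 1 across per trip to the rooftop, so moving all 6 needs at least 6 loaded trips out, with a return between consecutive ones — at least 11 crossings.
The safety rule pushes this higher. Following every safe sequence of crossings, the most of the 6 that can be at the rooftop as the service lift arrives there on crossing 11 is 5 — never all 6.
So no plan with fewer than 13 crossings exists, and this one achieves 13:
1. Technician goes to the rooftop with crate R2.  [the basement: crate K1, crate K7, crate R1, crate R4, crate R6 | the rooftop: crate R2]
2. Technician goes back to the basement alone.  [the basement: crate K1, crate K7, crate R1, crate R4, crate R6 | the rooftop: crate R2]
3. Technician goes to the rooftop with crate R6.  [the basement: crate K1, crate K7, crate R1, crate R4 | the rooftop: crate R2, crate R6]
4. Technician goes back to the basement alone.  [the basement: crate K1, crate K7, crate R1, crate R4 | the rooftop: crate R2, crate R6]
5. Technician goes to the rooftop with crate K1.  [the basement: crate K7, crate R1, crate R4 | the rooftop: crate K1, crate R2, crate R6]
6. Technician goes back to the basement alone.  [the basement: crate K7, crate R1, crate R4 | the rooftop: crate K1, crate R2, crate R6]
7. Technician goes to the rooftop with crate R1.  [the basement: crate K7, crate R4 | the rooftop: crate K1, crate R1, crate R2, crate R6]
8. Technician goes back to the basement with crate R2.  [the basement: crate K7, crate R2, crate R4 | the rooftop: crate K1, crate R1, crate R6]
9. Technician goes to the rooftop with crate K7.  [the basement: crate R2, crate R4 | the rooftop: crate K1, crate K7, crate R1, crate R6]
10. Technician goes back to the basement alone.  [the basement: crate R2, crate R4 | the rooftop: crate K1, crate K7, crate R1, crate R6]
11. Technician goes to the rooftop with crate R4.  [the basement: crate R2 | the rooftop: crate K1, crate K7, crate R1, crate R4, crate R6]
12. Technician goes back to the basement alone.  [the basement: crate R2 | the rooftop: crate K1, crate K7, crate R1, crate R4, crate R6]
13. Technician goes to the rooftop with crate R2.  [the basement: — | the rooftop: crate K1, crate K7, crate R1, crate R2, crate R4, crate R6]

13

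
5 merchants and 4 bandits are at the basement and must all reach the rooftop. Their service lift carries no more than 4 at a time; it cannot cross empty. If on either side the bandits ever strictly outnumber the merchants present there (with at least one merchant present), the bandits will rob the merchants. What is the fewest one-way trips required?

5

Counting alone: each trip to the rooftop takes at most 4 across and each return brings at least 1 back, so after t trips out (and t−1 returns) at most 4t − (t−1) of the 9 are across; that first reaches 9 at t = 3, so at least 5 crossings are needed.
The plan below uses exactly 5 crossings, so it is optimal:
1. 3 bandits → the rooftop.  (the basement: 5M 1B; the rooftop: 0M 3B)
2. 1 bandit ← the basement.  (the basement: 5M 2B; the rooftop: 0M 2B)
3. 3 merchants and 1 bandit → the rooftop.  (the basement: 2M 1B; the rooftop: 3M 3B)
4. 1 bandit ← the basement.  (the basement: 2M 2B; the rooftop: 3M 2B)
5. 2 merchants and 2 bandits → the rooftop.  (the basement: 0M 0B; the rooftop: 5M 4B)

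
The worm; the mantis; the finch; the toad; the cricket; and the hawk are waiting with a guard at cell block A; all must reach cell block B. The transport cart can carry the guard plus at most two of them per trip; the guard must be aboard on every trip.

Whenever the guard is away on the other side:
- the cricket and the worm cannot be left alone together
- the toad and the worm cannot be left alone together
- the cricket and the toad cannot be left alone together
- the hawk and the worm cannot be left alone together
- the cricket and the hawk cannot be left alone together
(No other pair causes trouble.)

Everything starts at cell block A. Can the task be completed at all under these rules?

1. Guard goes to cell block B with the cricket and the worm.  [cell block A: the finch, the hawk, the mantis, the toad | cell block B: the cricket, the worm]
2. Guard goes back to cell block A with the worm.  [cell block A: the finch, the hawk, the mantis, the toad, the worm | cell block B: the cricket]
3. Guard goes to cell block B with the mantis and the worm.  [cell block A: the finch, the hawk, the toad | cell block B: the cricket, the mantis, the worm]
4. Guard goes back to cell block A with the worm.  [cell block A: the finch, the hawk, the toad, the worm | cell block B: the cricket, the mantis]
5. Guard goes to cell block B with the finch and the worm.  [cell block A: the hawk, the toad | cell block B: the cricket, the finch, the mantis, the worm]
6. Guard goes back to cell block A with the worm.  [cell block A: the hawk, the toad, the worm | cell block B: the cricket, the finch, the mantis]
7. Guard goes to cell block B with the hawk and the toad.  [cell block A: the worm | cell block B: the cricket, the finch, the hawk, the mantis, the toad]
8. Guard goes back to cell block A with the cricket.  [cell block A: the cricket, the worm | cell block B: the finch, the hawk, the mantis, the toad]
9. Guard goes to cell block B with the cricket and the worm.  [cell block A: — | cell block B: the cricket, the finch, the hawk, the mantis, the toad, the worm]

Yes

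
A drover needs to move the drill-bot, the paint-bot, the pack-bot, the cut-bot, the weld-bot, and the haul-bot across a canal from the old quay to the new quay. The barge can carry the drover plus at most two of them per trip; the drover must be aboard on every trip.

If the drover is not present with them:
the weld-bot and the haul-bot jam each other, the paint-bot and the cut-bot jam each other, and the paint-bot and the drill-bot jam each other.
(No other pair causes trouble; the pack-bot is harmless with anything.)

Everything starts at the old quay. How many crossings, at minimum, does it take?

Counting alone: the drover can take at most 2 across per trip to the new quay, so moving all 6 needs at least 3 loaded trips out, with a return between consecutive ones — at least 5 crossings.
The safety rule pushes this higher. Following every safe sequence of crossings, the most of the 6 that can be at the new quay as the barge arrives there on crossing 5 is 5 — never all 6.
So no plan with fewer than 7 crossings exists, and this one achieves 7:
1. Drover goes to the new quay with the paint-bot and the weld-bot.  [the old quay: the cut-bot, the drill-bot, the haul-bot, the pack-bot | the new quay: the paint-bot, the weld-bot]
2. Drover goes back to the old quay alone.  [the old quay: the cut-bot, the drill-bot, the haul-bot, the pack-bot | the new quay: the paint-bot, the weld-bot]
3. Drover goes to the new quay with the drill-bot.  [the old quay: the cut-bot, the haul-bot, the pack-bot | the new quay: the drill-bot, the paint-bot, the weld-bot]
4. Drover goes back to the old quay with the paint-bot.  [the old quay: the cut-bot, the haul-bot, the pack-bot, the paint-bot | the new quay: the drill-bot, the weld-bot]
5. Drover goes to the new quay with the cut-bot and the pack-bot.  [the old quay: the haul-bot, the paint-bot | the new quay: the cut-bot, the drill-bot, the pack-bot, the weld-bot]
6. Drover goes back to the old quay alone.  [the old quay: the haul-bot, the paint-bot | the new quay: the cut-bot, the drill-bot, the pack-bot, the weld-bot]
7. Drover goes to the new quay with the haul-bot and the paint-bot.  [the old quay: — | the new quay: the cut-bot, the drill-bot, the haul-bot, the pack-bot, the paint-bot, the weld-bot]

7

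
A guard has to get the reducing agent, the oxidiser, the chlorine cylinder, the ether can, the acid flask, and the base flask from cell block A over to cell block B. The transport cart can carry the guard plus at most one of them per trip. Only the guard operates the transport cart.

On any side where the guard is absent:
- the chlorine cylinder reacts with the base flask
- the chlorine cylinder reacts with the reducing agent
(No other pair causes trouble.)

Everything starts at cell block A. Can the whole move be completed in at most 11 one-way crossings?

Counting alone: the guard can take at most 1 across per trip to cell block B, so moving all 6 needs at least 6 loaded trips out, with a return between consecutive ones — at least 11 crossings.
The safety rule pushes this higher. Following every safe sequence of crossings, the most of the 6 that can be at cell block B as the transport cart arrives there on crossing 11 is 5 — never all 6.
So the move cannot be finished within 11 crossings. (The shortest complete plan takes 13:)
1. Guard goes to cell block B with the chlorine cylinder.
2. Guard goes back to cell block A alone.
3. Guard goes to cell block B with the reducing agent.
4. Guard goes back to cell block A with the chlorine cylinder.
5. Guard goes to cell block B with the base flask.
6. Guard goes back to cell block A alone.
7. Guard goes to cell block B with the oxidiser.
8. Guard goes back to cell block A alone.
9. Guard goes to cell block B with the ether can.
10. Guard goes back to cell block A alone.
11. Guard goes to cell block B with the acid flask.
12. Guard goes back to cell block A alone.
13. Guard goes to cell block B with the chlorine cylinder.

No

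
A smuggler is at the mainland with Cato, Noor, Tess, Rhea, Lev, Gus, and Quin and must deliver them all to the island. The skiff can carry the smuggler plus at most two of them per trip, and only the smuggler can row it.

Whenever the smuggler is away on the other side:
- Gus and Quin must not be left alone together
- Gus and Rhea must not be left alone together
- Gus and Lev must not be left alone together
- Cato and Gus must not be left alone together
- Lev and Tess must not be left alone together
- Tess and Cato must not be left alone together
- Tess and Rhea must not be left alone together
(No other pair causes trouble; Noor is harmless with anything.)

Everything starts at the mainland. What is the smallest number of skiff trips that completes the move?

Counting alone: the smuggler can take at most 2 across per trip to the island, so moving all 7 needs at least 4 loaded trips out, with a return between consecutive ones — at least 7 crossings.
The safety rule pushes this higher. Following every safe sequence of crossings, the most of the 7 that can be at the island as the skiff arrives there on crossing 7 is 6 — never all 7.
So no plan with fewer than 9 crossings exists, and this one achieves 9:
1. Smuggler goes to the island with Gus and Tess.
2. Smuggler goes back to the mainland alone.
3. Smuggler goes to the island with Noor.
4. Smuggler goes back to the mainland alone.
5. Smuggler goes to the island with Cato and Rhea.
6. Smuggler goes back to the mainland with Gus and Tess.
7. Smuggler goes to the island with Lev and Quin.
8. Smuggler goes back to the mainland alone.
9. Smuggler goes to the island with Gus and Tess.

9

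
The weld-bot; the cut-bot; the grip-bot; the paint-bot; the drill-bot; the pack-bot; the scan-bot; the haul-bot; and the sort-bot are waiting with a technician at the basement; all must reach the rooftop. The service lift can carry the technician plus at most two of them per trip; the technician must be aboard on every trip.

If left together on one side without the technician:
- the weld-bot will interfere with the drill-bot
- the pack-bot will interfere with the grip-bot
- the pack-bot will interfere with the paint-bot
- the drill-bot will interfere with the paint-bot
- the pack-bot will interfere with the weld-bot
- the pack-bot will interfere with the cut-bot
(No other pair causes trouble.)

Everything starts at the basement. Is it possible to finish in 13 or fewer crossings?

Yes

Yes — this plan uses 11 crossings (≤ 13):
1. Technician goes to the rooftop with the drill-bot and the pack-bot.  [the basement: the cut-bot, the grip-bot, the haul-bot, the paint-bot, the scan-bot, the sort-bot, the weld-bot | the rooftop: the drill-bot, the pack-bot]
2. Technician goes back to the basement alone.  [the basement: the cut-bot, the grip-bot, the haul-bot, the paint-bot, the scan-bot, the sort-bot, the weld-bot | the rooftop: the drill-bot, the pack-bot]
3. Technician goes to the rooftop with the scan-bot.  [the basement: the cut-bot, the grip-bot, the haul-bot, the paint-bot, the sort-bot, the weld-bot | the rooftop: the drill-bot, the pack-bot, the scan-bot]
4. Technician goes back to the basement alone.  [the basement: the cut-bot, the grip-bot, the haul-bot, the paint-bot, the sort-bot, the weld-bot | the rooftop: the drill-bot, the pack-bot, the scan-bot]
5. Technician goes to the rooftop with the cut-bot and the weld-bot.  [the basement: the grip-bot, the haul-bot, the paint-bot, the sort-bot | the rooftop: the cut-bot, the drill-bot, the pack-bot, the scan-bot, the weld-bot]
6. Technician goes back to the basement with the drill-bot and the pack-bot.  [the basement: the drill-bot, the grip-bot, the haul-bot, the pack-bot, the paint-bot, the sort-bot | the rooftop: the cut-bot, the scan-bot, the weld-bot]
7. Technician goes to the rooftop with the grip-bot and the paint-bot.  [the basement: the drill-bot, the haul-bot, the pack-bot, the sort-bot | the rooftop: the cut-bot, the grip-bot, the paint-bot, the scan-bot, the weld-bot]
8. Technician goes back to the basement alone.  [the basement: the drill-bot, the haul-bot, the pack-bot, the sort-bot | the rooftop: the cut-bot, the grip-bot, the paint-bot, the scan-bot, the weld-bot]
9. Technician goes to the rooftop with the haul-bot and the sort-bot.  [the basement: the drill-bot, the pack-bot | the rooftop: the cut-bot, the grip-bot, the haul-bot, the paint-bot, the scan-bot, the sort-bot, the weld-bot]
10. Technician goes back to the basement alone.  [the basement: the drill-bot, the pack-bot | the rooftop: the cut-bot, the grip-bot, the haul-bot, the paint-bot, the scan-bot, the sort-bot, the weld-bot]
11. Technician goes to the rooftop with the drill-bot and the pack-bot.  [the basement: — | the rooftop: the cut-bot, the drill-bot, the grip-bot, the haul-bot, the pack-bot, the paint-bot, the scan-bot, the sort-bot, the weld-bot]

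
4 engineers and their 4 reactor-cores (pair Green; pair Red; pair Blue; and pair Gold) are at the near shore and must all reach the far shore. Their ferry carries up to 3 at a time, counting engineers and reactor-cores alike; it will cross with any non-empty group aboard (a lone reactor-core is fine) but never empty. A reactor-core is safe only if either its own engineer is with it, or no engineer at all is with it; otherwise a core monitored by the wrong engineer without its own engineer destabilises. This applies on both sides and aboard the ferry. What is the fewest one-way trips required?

9

Counting alone: each trip to the far shore takes at most 3 across and each return brings at least 1 back, so after t trips out (and t−1 returns) at most 3t − (t−1) of the 8 are across; that first reaches 8 at t = 4, so at least 7 crossings are needed.
The safety rule pushes this higher. Following every safe sequence of crossings, the most of the 8 that can be at the far shore as the ferry arrives there on crossing 7 is 7 — never all 8.
So no plan with fewer than 9 crossings exists, and this one achieves 9:
1. engineer Green and reactor-core Green cross → the far shore.
2. engineer Green crosses ← the near shore.
3. engineer Green, engineer Red, and reactor-core Red cross → the far shore.
4. engineer Green and reactor-core Green cross ← the near shore.
5. engineer Blue, engineer Gold, and engineer Green cross → the far shore.
6. reactor-core Red crosses ← the near shore.
7. reactor-core Green and reactor-core Red cross → the far shore.
8. reactor-core Green crosses ← the near shore.
9. reactor-core Blue, reactor-core Gold, and reactor-core Green cross → the far shore.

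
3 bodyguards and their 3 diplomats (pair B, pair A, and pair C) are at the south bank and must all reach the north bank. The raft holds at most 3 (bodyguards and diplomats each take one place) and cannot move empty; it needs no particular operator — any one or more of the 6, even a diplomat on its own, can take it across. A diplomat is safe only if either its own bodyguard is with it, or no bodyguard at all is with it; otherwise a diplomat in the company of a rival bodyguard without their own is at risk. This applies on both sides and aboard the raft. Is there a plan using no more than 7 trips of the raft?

Yes — this plan uses 5 crossings (≤ 7):
1. bodyguard B and diplomat B cross → the north bank.
2. bodyguard B crosses ← the south bank.
3. bodyguard A, bodyguard B, and bodyguard C cross → the north bank.
4. diplomat B crosses ← the south bank.
5. diplomat A, diplomat B, and diplomat C cross → the north bank.

Yes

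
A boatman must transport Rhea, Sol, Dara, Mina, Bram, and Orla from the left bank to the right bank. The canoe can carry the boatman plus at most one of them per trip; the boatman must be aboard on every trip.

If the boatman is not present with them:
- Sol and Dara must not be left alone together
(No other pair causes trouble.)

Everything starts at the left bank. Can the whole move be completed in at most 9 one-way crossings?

Counting alone: the boatman can take at most 1 across per trip to the right bank, so moving all 6 needs at least 6 loaded trips out, with a return between consecutive ones — at least 11 crossings.
Since 9 < 11, 9 crossings cannot be enough. (The shortest complete plan in fact takes 11:)
1. Boatman goes to the right bank with Sol.  [the left bank: Bram, Dara, Mina, Orla, Rhea | the right bank: Sol]
2. Boatman goes back to the left bank alone.  [the left bank: Bram, Dara, Mina, Orla, Rhea | the right bank: Sol]
3. Boatman goes to the right bank with Rhea.  [the left bank: Bram, Dara, Mina, Orla | the right bank: Rhea, Sol]
4. Boatman goes back to the left bank alone.  [the left bank: Bram, Dara, Mina, Orla | the right bank: Rhea, Sol]
5. Boatman goes to the right bank with Mina.  [the left bank: Bram, Dara, Orla | the right bank: Mina, Rhea, Sol]
6. Boatman goes back to the left bank alone.  [the left bank: Bram, Dara, Orla | the right bank: Mina, Rhea, Sol]
7. Boatman goes to the right bank with Bram.  [the left bank: Dara, Orla | the right bank: Bram, Mina, Rhea, Sol]
8. Boatman goes back to the left bank alone.  [the left bank: Dara, Orla | the right bank: Bram, Mina, Rhea, Sol]
9. Boatman goes to the right bank with Orla.  [the left bank: Dara | the right bank: Bram, Mina, Orla, Rhea, Sol]
10. Boatman goes back to the left bank alone.  [the left bank: Dara | the right bank: Bram, Mina, Orla, Rhea, Sol]
11. Boatman goes to the right bank with Dara.  [the left bank: — | the right bank: Bram, Dara, Mina, Orla, Rhea, Sol]

No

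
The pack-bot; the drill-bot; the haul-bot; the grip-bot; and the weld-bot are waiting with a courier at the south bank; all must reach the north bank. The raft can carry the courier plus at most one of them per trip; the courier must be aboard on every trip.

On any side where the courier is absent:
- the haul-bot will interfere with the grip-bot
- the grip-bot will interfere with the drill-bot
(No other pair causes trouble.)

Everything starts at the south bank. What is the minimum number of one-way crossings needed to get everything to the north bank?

11

Counting alone: the courier can take at most 1 across per trip to the north bank, so moving all 5 needs at least 5 loaded trips out, with a return between consecutive ones — at least 9 crossings.
The safety rule pushes this higher. Following every safe sequence of crossings, the most of the 5 that can be at the north bank as the raft arrives there on crossing 9 is 4 — never all 5.
So no plan with fewer than 11 crossings exists, and this one achieves 11:
1. Courier goes to the north bank with the grip-bot.  [the south bank: the drill-bot, the haul-bot, the pack-bot, the weld-bot | the north bank: the grip-bot]
2. Courier goes back to the south bank alone.  [the south bank: the drill-bot, the haul-bot, the pack-bot, the weld-bot | the north bank: the grip-bot]
3. Courier goes to the north bank with the pack-bot.  [the south bank: the drill-bot, the haul-bot, the weld-bot | the north bank: the grip-bot, the pack-bot]
4. Courier goes back to the south bank alone.  [the south bank: the drill-bot, the haul-bot, the weld-bot | the north bank: the grip-bot, the pack-bot]
5. Courier goes to the north bank with the drill-bot.  [the south bank: the haul-bot, the weld-bot | the north bank: the drill-bot, the grip-bot, the pack-bot]
6. Courier goes back to the south bank with the grip-bot.  [the south bank: the grip-bot, the haul-bot, the weld-bot | the north bank: the drill-bot, the pack-bot]
7. Courier goes to the north bank with the haul-bot.  [the south bank: the grip-bot, the weld-bot | the north bank: the drill-bot, the haul-bot, the pack-bot]
8. Courier goes back to the south bank alone.  [the south bank: the grip-bot, the weld-bot | the north bank: the drill-bot, the haul-bot, the pack-bot]
9. Courier goes to the north bank with the weld-bot.  [the south bank: the grip-bot | the north bank: the drill-bot, the haul-bot, the pack-bot, the weld-bot]
10. Courier goes back to the south bank alone.  [the south bank: the grip-bot | the north bank: the drill-bot, the haul-bot, the pack-bot, the weld-bot]
11. Courier goes to the north bank with the grip-bot.  [the south bank: — | the north bank: the drill-bot, the grip-bot, the haul-bot, the pack-bot, the weld-bot]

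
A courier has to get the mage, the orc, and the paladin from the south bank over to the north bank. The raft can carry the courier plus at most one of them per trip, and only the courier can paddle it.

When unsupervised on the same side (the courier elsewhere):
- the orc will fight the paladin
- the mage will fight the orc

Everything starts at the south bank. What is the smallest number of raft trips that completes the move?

Counting alone: the courier can take at most 1 across per trip to the north bank, so moving all 3 needs at least 3 loaded trips out, with a return between consecutive ones — at least 5 crossings.
The safety rule pushes this higher. Following every safe sequence of crossings, the most of the 3 that can be at the north bank as the raft arrives there on crossing 5 is 2 — never all 3.
So no plan with fewer than 7 crossings exists, and this one achieves 7:
1. Courier goes to the north bank with the orc.
2. Courier goes back to the south bank alone.
3. Courier goes to the north bank with the mage.
4. Courier goes back to the south bank with the orc.
5. Courier goes to the north bank with the paladin.
6. Courier goes back to the south bank alone.
7. Courier goes to the north bank with the orc.

7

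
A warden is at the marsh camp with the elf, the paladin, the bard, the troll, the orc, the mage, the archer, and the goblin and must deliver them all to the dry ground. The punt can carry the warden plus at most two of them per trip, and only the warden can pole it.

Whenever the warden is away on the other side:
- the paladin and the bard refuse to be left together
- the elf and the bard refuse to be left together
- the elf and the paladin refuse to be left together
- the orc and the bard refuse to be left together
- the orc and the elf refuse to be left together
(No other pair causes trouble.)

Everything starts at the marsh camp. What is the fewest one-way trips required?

13

Counting alone: the warden can take at most 2 across per trip to the dry ground, so moving all 8 needs at least 4 loaded trips out, with a return between consecutive ones — at least 7 crossings.
The safety rule pushes this higher. Following every safe sequence of crossings, the most of the 8 that can be at the dry ground as the punt arrives there on crossings 7, 9, 11 is 5, 6, 7 respectively — never all 8.
So no plan with fewer than 13 crossings exists, and this one achieves 13:
1. Warden goes to the dry ground with the bard and the elf.  [the marsh camp: the archer, the goblin, the mage, the orc, the paladin, the troll | the dry ground: the bard, the elf]
2. Warden goes back to the marsh camp with the elf.  [the marsh camp: the archer, the elf, the goblin, the mage, the orc, the paladin, the troll | the dry ground: the bard]
3. Warden goes to the dry ground with the elf and the troll.  [the marsh camp: the archer, the goblin, the mage, the orc, the paladin | the dry ground: the bard, the elf, the troll]
4. Warden goes back to the marsh camp with the elf.  [the marsh camp: the archer, the elf, the goblin, the mage, the orc, the paladin | the dry ground: the bard, the troll]
5. Warden goes to the dry ground with the elf and the mage.  [the marsh camp: the archer, the goblin, the orc, the paladin | the dry ground: the bard, the elf, the mage, the troll]
6. Warden goes back to the marsh camp with the elf.  [the marsh camp: the archer, the elf, the goblin, the orc, the paladin | the dry ground: the bard, the mage, the troll]
7. Warden goes to the dry ground with the archer and the elf.  [the marsh camp: the goblin, the orc, the paladin | the dry ground: the archer, the bard, the elf, the mage, the troll]
8. Warden goes back to the marsh camp with the elf.  [the marsh camp: the elf, the goblin, the orc, the paladin | the dry ground: the archer, the bard, the mage, the troll]
9. Warden goes to the dry ground with the elf and the goblin.  [the marsh camp: the orc, the paladin | the dry ground: the archer, the bard, the elf, the goblin, the mage, the troll]
10. Warden goes back to the marsh camp with the elf.  [the marsh camp: the elf, the orc, the paladin | the dry ground: the archer, the bard, the goblin, the mage, the troll]
11. Warden goes to the dry ground with the orc and the paladin.  [the marsh camp: the elf | the dry ground: the archer, the bard, the goblin, the mage, the orc, the paladin, the troll]
12. Warden goes back to the marsh camp with the bard.  [the marsh camp: the bard, the elf | the dry ground: the archer, the goblin, the mage, the orc, the paladin, the troll]
13. Warden goes to the dry ground with the bard and the elf.  [the marsh camp: — | the dry ground: the archer, the bard, the elf, the goblin, the mage, the orc, the paladin, the troll]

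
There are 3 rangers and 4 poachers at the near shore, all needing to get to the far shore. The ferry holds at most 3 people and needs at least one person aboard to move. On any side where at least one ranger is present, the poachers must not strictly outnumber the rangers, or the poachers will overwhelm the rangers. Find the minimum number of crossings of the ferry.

The poachers already outnumber the rangers at the near shore before anyone moves, so the starting position itself is disallowed.

impossible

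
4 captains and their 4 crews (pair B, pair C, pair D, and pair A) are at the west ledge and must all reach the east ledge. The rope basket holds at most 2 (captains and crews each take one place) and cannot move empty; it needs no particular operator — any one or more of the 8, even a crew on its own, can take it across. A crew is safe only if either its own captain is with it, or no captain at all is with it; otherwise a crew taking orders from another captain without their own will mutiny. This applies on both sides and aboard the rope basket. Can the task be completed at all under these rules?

No

Following every safe sequence of crossings from the start, the most of the 8 that can be at the east ledge as the rope basket arrives there on crossings 1, 3, 5 is 2, 3, 4 respectively; the best ever achieved is 4 of 8.
From crossing 7 on, no configuration arises that was not already reachable earlier: only 44 distinct safe configurations (who is on which side, and where the rope basket is) can ever be reached, none of them has everyone across, and every continuation just revisits them. So no valid plan exists.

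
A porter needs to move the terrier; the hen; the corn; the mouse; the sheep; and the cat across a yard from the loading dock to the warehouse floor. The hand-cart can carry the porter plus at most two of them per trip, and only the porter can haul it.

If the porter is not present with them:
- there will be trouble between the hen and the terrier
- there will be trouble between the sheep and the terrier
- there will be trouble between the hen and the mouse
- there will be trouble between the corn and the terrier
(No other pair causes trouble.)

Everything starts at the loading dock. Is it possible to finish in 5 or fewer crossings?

No

Counting alone: the porter can take at most 2 across per trip to the warehouse floor, so moving all 6 needs at least 3 loaded trips out, with a return between consecutive ones — at least 5 crossings.
The safety rule pushes this higher. Following every safe sequence of crossings, the most of the 6 that can be at the warehouse floor as the hand-cart arrives there on crossing 5 is 5 — never all 6.
So the move cannot be finished within 5 crossings. (The shortest complete plan takes 7:)
1. Porter goes to the warehouse floor with the hen and the terrier.
2. Porter goes back to the loading dock with the terrier.
3. Porter goes to the warehouse floor with the corn and the terrier.
4. Porter goes back to the loading dock with the terrier.
5. Porter goes to the warehouse floor with the cat and the sheep.
6. Porter goes back to the loading dock alone.
7. Porter goes to the warehouse floor with the mouse and the terrier.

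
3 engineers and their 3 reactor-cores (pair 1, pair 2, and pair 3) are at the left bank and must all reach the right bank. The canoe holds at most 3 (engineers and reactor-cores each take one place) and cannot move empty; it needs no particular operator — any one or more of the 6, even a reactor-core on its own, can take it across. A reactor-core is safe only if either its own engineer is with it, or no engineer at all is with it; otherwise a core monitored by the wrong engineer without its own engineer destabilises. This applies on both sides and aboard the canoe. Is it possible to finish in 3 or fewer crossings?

Counting alone: each trip to the right bank takes at most 3 across and each return brings at least 1 back, so after t trips out (and t−1 returns) at most 3t − (t−1) of the 6 are across; that first reaches 6 at t = 3, so at least 5 crossings are needed.
Since 3 < 5, 3 crossings cannot be enough. (The shortest complete plan in fact takes 5:)
1. engineer 1 and reactor-core 1 cross → the right bank.
2. engineer 1 crosses ← the left bank.
3. engineer 1, engineer 2, and engineer 3 cross → the right bank.
4. reactor-core 1 crosses ← the left bank.
5. reactor-core 1, reactor-core 2, and reactor-core 3 cross → the right bank.

No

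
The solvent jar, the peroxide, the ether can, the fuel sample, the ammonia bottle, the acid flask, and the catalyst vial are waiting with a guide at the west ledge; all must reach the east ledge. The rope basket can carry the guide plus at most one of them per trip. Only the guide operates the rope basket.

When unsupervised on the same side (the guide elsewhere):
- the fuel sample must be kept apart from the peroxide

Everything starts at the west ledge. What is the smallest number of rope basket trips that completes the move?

13

Counting alone: the guide can take at most 1 across per trip to the east ledge, so moving all 7 needs at least 7 loaded trips out, with a return between consecutive ones — at least 13 crossings.
The plan below uses exactly 13 crossings, so it is optimal:
1. Guide goes to the east ledge with the peroxide.  [the west ledge: the acid flask, the ammonia bottle, the catalyst vial, the ether can, the fuel sample, the solvent jar | the east ledge: the peroxide]
2. Guide goes back to the west ledge alone.  [the west ledge: the acid flask, the ammonia bottle, the catalyst vial, the ether can, the fuel sample, the solvent jar | the east ledge: the peroxide]
3. Guide goes to the east ledge with the solvent jar.  [the west ledge: the acid flask, the ammonia bottle, the catalyst vial, the ether can, the fuel sample | the east ledge: the peroxide, the solvent jar]
4. Guide goes back to the west ledge alone.  [the west ledge: the acid flask, the ammonia bottle, the catalyst vial, the ether can, the fuel sample | the east ledge: the peroxide, the solvent jar]
5. Guide goes to the east ledge with the ether can.  [the west ledge: the acid flask, the ammonia bottle, the catalyst vial, the fuel sample | the east ledge: the ether can, the peroxide, the solvent jar]
6. Guide goes back to the west ledge alone.  [the west ledge: the acid flask, the ammonia bottle, the catalyst vial, the fuel sample | the east ledge: the ether can, the peroxide, the solvent jar]
7. Guide goes to the east ledge with the ammonia bottle.  [the west ledge: the acid flask, the catalyst vial, the fuel sample | the east ledge: the ammonia bottle, the ether can, the peroxide, the solvent jar]
8. Guide goes back to the west ledge alone.  [the west ledge: the acid flask, the catalyst vial, the fuel sample | the east ledge: the ammonia bottle, the ether can, the peroxide, the solvent jar]
9. Guide goes to the east ledge with the acid flask.  [the west ledge: the catalyst vial, the fuel sample | the east ledge: the acid flask, the ammonia bottle, the ether can, the peroxide, the solvent jar]
10. Guide goes back to the west ledge alone.  [the west ledge: the catalyst vial, the fuel sample | the east ledge: the acid flask, the ammonia bottle, the ether can, the peroxide, the solvent jar]
11. Guide goes to the east ledge with the catalyst vial.  [the west ledge: the fuel sample | the east ledge: the acid flask, the ammonia bottle, the catalyst vial, the ether can, the peroxide, the solvent jar]
12. Guide goes back to the west ledge alone.  [the west ledge: the fuel sample | the east ledge: the acid flask, the ammonia bottle, the catalyst vial, the ether can, the peroxide, the solvent jar]
13. Guide goes to the east ledge with the fuel sample.  [the west ledge: — | the east ledge: the acid flask, the ammonia bottle, the catalyst vial, the ether can, the fuel sample, the peroxide, the solvent jar]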